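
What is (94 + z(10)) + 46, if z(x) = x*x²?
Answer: 1140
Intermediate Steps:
z(x) = x³
(94 + z(10)) + 46 = (94 + 10³) + 46 = (94 + 1000) + 46 = 1094 + 46 = 1140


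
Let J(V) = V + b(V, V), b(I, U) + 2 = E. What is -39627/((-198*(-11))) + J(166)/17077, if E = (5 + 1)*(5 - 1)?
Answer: -75144535/4132634 ≈ -18.183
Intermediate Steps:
E = 24 (E = 6*4 = 24)
b(I, U) = 22 (b(I, U) = -2 + 24 = 22)
J(V) = 22 + V (J(V) = V + 22 = 22 + V)
-39627/((-198*(-11))) + J(166)/17077 = -39627/((-198*(-11))) + (22 + 166)/17077 = -39627/2178 + 188*(1/17077) = -39627*1/2178 + 188/17077 = -4403/242 + 188/17077 = -75144535/4132634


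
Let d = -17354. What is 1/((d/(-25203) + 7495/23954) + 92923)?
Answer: 603712662/56099396285227 ≈ 1.0761e-5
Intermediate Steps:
1/((d/(-25203) + 7495/23954) + 92923) = 1/((-17354/(-25203) + 7495/23954) + 92923) = 1/((-17354*(-1/25203) + 7495*(1/23954)) + 92923) = 1/((17354/25203 + 7495/23954) + 92923) = 1/(604594201/603712662 + 92923) = 1/(56099396285227/603712662) = 603712662/56099396285227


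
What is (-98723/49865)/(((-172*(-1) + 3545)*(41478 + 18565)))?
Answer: -98723/11128862272815 ≈ -8.8709e-9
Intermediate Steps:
(-98723/49865)/(((-172*(-1) + 3545)*(41478 + 18565))) = (-98723*1/49865)/(((172 + 3545)*60043)) = -98723/(49865*(3717*60043)) = -98723/49865/223179831 = -98723/49865*1/223179831 = -98723/11128862272815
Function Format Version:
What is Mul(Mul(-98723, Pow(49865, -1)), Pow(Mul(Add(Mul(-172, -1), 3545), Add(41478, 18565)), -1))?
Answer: Rational(-98723, 11128862272815) ≈ -8.8709e-9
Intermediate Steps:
Mul(Mul(-98723, Pow(49865, -1)), Pow(Mul(Add(Mul(-172, -1), 3545), Add(41478, 18565)), -1)) = Mul(Mul(-98723, Rational(1, 49865)), Pow(Mul(Add(172, 3545), 60043), -1)) = Mul(Rational(-98723, 49865), Pow(Mul(3717, 60043), -1)) = Mul(Rational(-98723, 49865), Pow(223179831, -1)) = Mul(Rational(-98723, 49865), Rational(1, 223179831)) = Rational(-98723, 11128862272815)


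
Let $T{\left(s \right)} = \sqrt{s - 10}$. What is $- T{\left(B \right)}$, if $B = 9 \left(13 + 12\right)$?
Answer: $- \sqrt{215} \approx -14.663$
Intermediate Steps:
$B = 225$ ($B = 9 \cdot 25 = 225$)
$T{\left(s \right)} = \sqrt{-10 + s}$
$- T{\left(B \right)} = - \sqrt{-10 + 225} = - \sqrt{215}$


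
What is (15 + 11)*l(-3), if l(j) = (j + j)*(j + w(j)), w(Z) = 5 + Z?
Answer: 156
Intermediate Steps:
l(j) = 2*j*(5 + 2*j) (l(j) = (j + j)*(j + (5 + j)) = (2*j)*(5 + 2*j) = 2*j*(5 + 2*j))
(15 + 11)*l(-3) = (15 + 11)*(2*(-3)*(5 + 2*(-3))) = 26*(2*(-3)*(5 - 6)) = 26*(2*(-3)*(-1)) = 26*6 = 156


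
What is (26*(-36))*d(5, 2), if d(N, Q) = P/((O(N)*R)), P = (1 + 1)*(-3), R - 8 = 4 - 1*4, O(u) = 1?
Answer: 702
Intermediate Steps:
R = 8 (R = 8 + (4 - 1*4) = 8 + (4 - 4) = 8 + 0 = 8)
P = -6 (P = 2*(-3) = -6)
d(N, Q) = -¾ (d(N, Q) = -6/(1*8) = -6/8 = -6*⅛ = -¾)
(26*(-36))*d(5, 2) = (26*(-36))*(-¾) = -936*(-¾) = 702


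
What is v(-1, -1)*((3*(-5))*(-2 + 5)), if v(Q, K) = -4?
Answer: 180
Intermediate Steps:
v(-1, -1)*((3*(-5))*(-2 + 5)) = -4*3*(-5)*(-2 + 5) = -(-60)*3 = -4*(-45) = 180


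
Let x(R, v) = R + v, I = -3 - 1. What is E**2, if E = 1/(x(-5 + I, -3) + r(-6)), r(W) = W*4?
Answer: 1/1296 ≈ 0.00077160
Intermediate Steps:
I = -4
r(W) = 4*W
E = -1/36 (E = 1/(((-5 - 4) - 3) + 4*(-6)) = 1/((-9 - 3) - 24) = 1/(-12 - 24) = 1/(-36) = -1/36 ≈ -0.027778)
E**2 = (-1/36)**2 = 1/1296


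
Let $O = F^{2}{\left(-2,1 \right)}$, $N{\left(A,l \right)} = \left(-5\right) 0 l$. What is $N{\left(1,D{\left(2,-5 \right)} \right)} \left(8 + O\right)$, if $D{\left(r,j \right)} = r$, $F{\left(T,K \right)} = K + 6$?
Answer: $0$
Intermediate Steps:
$F{\left(T,K \right)} = 6 + K$
$N{\left(A,l \right)} = 0$ ($N{\left(A,l \right)} = 0 l = 0$)
$O = 49$ ($O = \left(6 + 1\right)^{2} = 7^{2} = 49$)
$N{\left(1,D{\left(2,-5 \right)} \right)} \left(8 + O\right) = 0 \left(8 + 49\right) = 0 \cdot 57 = 0$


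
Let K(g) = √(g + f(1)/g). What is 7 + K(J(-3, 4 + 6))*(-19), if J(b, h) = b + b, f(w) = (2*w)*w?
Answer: 7 - 19*I*√57/3 ≈ 7.0 - 47.816*I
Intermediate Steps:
f(w) = 2*w²
J(b, h) = 2*b
K(g) = √(g + 2/g) (K(g) = √(g + (2*1²)/g) = √(g + (2*1)/g) = √(g + 2/g))
7 + K(J(-3, 4 + 6))*(-19) = 7 + √(2*(-3) + 2/((2*(-3))))*(-19) = 7 + √(-6 + 2/(-6))*(-19) = 7 + √(-6 + 2*(-⅙))*(-19) = 7 + √(-6 - ⅓)*(-19) = 7 + √(-19/3)*(-19) = 7 + (I*√57/3)*(-19) = 7 - 19*I*√57/3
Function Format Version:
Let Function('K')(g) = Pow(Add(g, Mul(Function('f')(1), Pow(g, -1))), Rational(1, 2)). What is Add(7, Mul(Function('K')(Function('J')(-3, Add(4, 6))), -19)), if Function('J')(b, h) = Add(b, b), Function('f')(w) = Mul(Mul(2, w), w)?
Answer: Add(7, Mul(Rational(-19, 3), I, Pow(57, Rational(1, 2)))) ≈ Add(7.0000, Mul(-47.816, I))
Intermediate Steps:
Function('f')(w) = Mul(2, Pow(w, 2))
Function('J')(b, h) = Mul(2, b)
Function('K')(g) = Pow(Add(g, Mul(2, Pow(g, -1))), Rational(1, 2)) (Function('K')(g) = Pow(Add(g, Mul(Mul(2, Pow(1, 2)), Pow(g, -1))), Rational(1, 2)) = Pow(Add(g, Mul(Mul(2, 1), Pow(g, -1))), Rational(1, 2)) = Pow(Add(g, Mul(2, Pow(g, -1))), Rational(1, 2)))
Add(7, Mul(Function('K')(Function('J')(-3, Add(4, 6))), -19)) = Add(7, Mul(Pow(Add(Mul(2, -3), Mul(2, Pow(Mul(2, -3), -1))), Rational(1, 2)), -19)) = Add(7, Mul(Pow(Add(-6, Mul(2, Pow(-6, -1))), Rational(1, 2)), -19)) = Add(7, Mul(Pow(Add(-6, Mul(2, Rational(-1, 6))), Rational(1, 2)), -19)) = Add(7, Mul(Pow(Add(-6, Rational(-1, 3)), Rational(1, 2)), -19)) = Add(7, Mul(Pow(Rational(-19, 3), Rational(1, 2)), -19)) = Add(7, Mul(Mul(Rational(1, 3), I, Pow(57, Rational(1, 2))), -19)) = Add(7, Mul(Rational(-19, 3), I, Pow(57, Rational(1, 2))))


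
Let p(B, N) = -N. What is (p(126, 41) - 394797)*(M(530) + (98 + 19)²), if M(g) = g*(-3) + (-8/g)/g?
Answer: -335475004166774/70225 ≈ -4.7771e+9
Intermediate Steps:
M(g) = -8/g² - 3*g (M(g) = -3*g - 8/g² = -8/g² - 3*g)
(p(126, 41) - 394797)*(M(530) + (98 + 19)²) = (-1*41 - 394797)*((-8/530² - 3*530) + (98 + 19)²) = (-41 - 394797)*((-8*1/280900 - 1590) + 117²) = -394838*((-2/70225 - 1590) + 13689) = -394838*(-111657752/70225 + 13689) = -394838*849652273/70225 = -335475004166774/70225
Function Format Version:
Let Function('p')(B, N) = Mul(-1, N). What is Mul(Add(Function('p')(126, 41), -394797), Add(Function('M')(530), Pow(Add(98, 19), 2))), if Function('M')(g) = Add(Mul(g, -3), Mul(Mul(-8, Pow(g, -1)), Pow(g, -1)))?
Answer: Rational(-335475004166774, 70225) ≈ -4.7771e+9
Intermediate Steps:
Function('M')(g) = Add(Mul(-8, Pow(g, -2)), Mul(-3, g)) (Function('M')(g) = Add(Mul(-3, g), Mul(-8, Pow(g, -2))) = Add(Mul(-8, Pow(g, -2)), Mul(-3, g)))
Mul(Add(Function('p')(126, 41), -394797), Add(Function('M')(530), Pow(Add(98, 19), 2))) = Mul(Add(Mul(-1, 41), -394797), Add(Add(Mul(-8, Pow(530, -2)), Mul(-3, 530)), Pow(Add(98, 19), 2))) = Mul(Add(-41, -394797), Add(Add(Mul(-8, Rational(1, 280900)), -1590), Pow(117, 2))) = Mul(-394838, Add(Add(Rational(-2, 70225), -1590), 13689)) = Mul(-394838, Add(Rational(-111657752, 70225), 13689)) = Mul(-394838, Rational(849652273, 70225)) = Rational(-335475004166774, 70225)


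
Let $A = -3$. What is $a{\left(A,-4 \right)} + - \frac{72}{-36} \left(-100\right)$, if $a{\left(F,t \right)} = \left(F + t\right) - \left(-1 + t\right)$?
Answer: $-202$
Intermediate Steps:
$a{\left(F,t \right)} = 1 + F$
$a{\left(A,-4 \right)} + - \frac{72}{-36} \left(-100\right) = \left(1 - 3\right) + - \frac{72}{-36} \left(-100\right) = -2 + \left(-72\right) \left(- \frac{1}{36}\right) \left(-100\right) = -2 + 2 \left(-100\right) = -2 - 200 = -202$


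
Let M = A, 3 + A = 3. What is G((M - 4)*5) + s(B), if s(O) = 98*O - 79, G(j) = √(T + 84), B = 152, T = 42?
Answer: 14817 + 3*√14 ≈ 14828.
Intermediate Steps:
A = 0 (A = -3 + 3 = 0)
M = 0
G(j) = 3*√14 (G(j) = √(42 + 84) = √126 = 3*√14)
s(O) = -79 + 98*O
G((M - 4)*5) + s(B) = 3*√14 + (-79 + 98*152) = 3*√14 + (-79 + 14896) = 3*√14 + 14817 = 14817 + 3*√14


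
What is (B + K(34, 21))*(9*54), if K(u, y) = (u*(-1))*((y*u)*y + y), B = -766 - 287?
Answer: -248619618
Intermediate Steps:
B = -1053
K(u, y) = -u*(y + u*y²) (K(u, y) = (-u)*((u*y)*y + y) = (-u)*(u*y² + y) = (-u)*(y + u*y²) = -u*(y + u*y²))
(B + K(34, 21))*(9*54) = (-1053 - 1*34*21*(1 + 34*21))*(9*54) = (-1053 - 1*34*21*(1 + 714))*486 = (-1053 - 1*34*21*715)*486 = (-1053 - 510510)*486 = -511563*486 = -248619618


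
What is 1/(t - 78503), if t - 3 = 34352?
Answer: -1/44148 ≈ -2.2651e-5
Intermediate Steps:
t = 34355 (t = 3 + 34352 = 34355)
1/(t - 78503) = 1/(34355 - 78503) = 1/(-44148) = -1/44148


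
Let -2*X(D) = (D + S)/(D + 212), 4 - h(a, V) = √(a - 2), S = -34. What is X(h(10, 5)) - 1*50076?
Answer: -583985501/11662 + 123*√2/23324 ≈ -50076.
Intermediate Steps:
h(a, V) = 4 - √(-2 + a) (h(a, V) = 4 - √(a - 2) = 4 - √(-2 + a))
X(D) = -(-34 + D)/(2*(212 + D)) (X(D) = -(D - 34)/(2*(D + 212)) = -(-34 + D)/(2*(212 + D)))
X(h(10, 5)) - 1*50076 = (34 - (4 - √(-2 + 10)))/(2*(212 + (4 - √(-2 + 10)))) - 1*50076 = (34 - (4 - √8))/(2*(212 + (4 - √8))) - 50076 = (34 - (4 - 2*√2))/(2*(212 + (4 - 2*√2))) - 50076 = (34 + (-4 + 2*√2))/(2*(216 - 2*√2)) - 50076 = (30 + 2*√2)/(2*(216 - 2*√2)) - 50076 = -50076 + (30 + 2*√2)/(2*(216 - 2*√2))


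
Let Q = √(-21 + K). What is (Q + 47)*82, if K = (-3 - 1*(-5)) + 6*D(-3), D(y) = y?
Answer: 3854 + 82*I*√37 ≈ 3854.0 + 498.79*I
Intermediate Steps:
K = -16 (K = (-3 - 1*(-5)) + 6*(-3) = (-3 + 5) - 18 = 2 - 18 = -16)
Q = I*√37 (Q = √(-21 - 16) = √(-37) = I*√37 ≈ 6.0828*I)
(Q + 47)*82 = (I*√37 + 47)*82 = (47 + I*√37)*82 = 3854 + 82*I*√37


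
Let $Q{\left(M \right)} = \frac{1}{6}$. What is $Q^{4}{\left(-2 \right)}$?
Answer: $\frac{1}{1296} \approx 0.0007716$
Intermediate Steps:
$Q{\left(M \right)} = \frac{1}{6}$
$Q^{4}{\left(-2 \right)} = \left(\frac{1}{6}\right)^{4} = \frac{1}{1296}$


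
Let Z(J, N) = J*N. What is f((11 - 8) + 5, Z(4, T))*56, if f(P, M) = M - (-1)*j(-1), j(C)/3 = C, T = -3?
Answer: -840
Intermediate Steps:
j(C) = 3*C
f(P, M) = -3 + M (f(P, M) = M - (-1)*3*(-1) = M - (-1)*(-3) = M - 1*3 = M - 3 = -3 + M)
f((11 - 8) + 5, Z(4, T))*56 = (-3 + 4*(-3))*56 = (-3 - 12)*56 = -15*56 = -840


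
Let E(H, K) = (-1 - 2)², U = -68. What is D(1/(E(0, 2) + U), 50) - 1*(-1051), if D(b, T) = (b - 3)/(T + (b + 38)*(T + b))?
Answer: 7128669207/6782759 ≈ 1051.0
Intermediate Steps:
E(H, K) = 9 (E(H, K) = (-3)² = 9)
D(b, T) = (-3 + b)/(T + (38 + b)*(T + b))
D(1/(E(0, 2) + U), 50) - 1*(-1051) = (-3 + 1/(9 - 68))/((1/(9 - 68))² + 38/(9 - 68) + 39*50 + 50/(9 - 68)) - 1*(-1051) = (-3 + 1/(-59))/((1/(-59))² + 38/(-59) + 1950 + 50/(-59)) + 1051 = (-3 - 1/59)/((-1/59)² + 38*(-1/59) + 1950 + 50*(-1/59)) + 1051 = -178/59/(1/3481 - 38/59 + 1950 - 50/59) + 1051 = -178/59/(6782759/3481) + 1051 = (3481/6782759)*(-178/59) + 1051 = -10502/6782759 + 1051 = 7128669207/6782759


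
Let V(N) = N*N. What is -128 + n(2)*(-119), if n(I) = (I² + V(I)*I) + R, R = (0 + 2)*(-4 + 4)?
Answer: -1556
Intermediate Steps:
V(N) = N²
R = 0 (R = 2*0 = 0)
n(I) = I² + I³ (n(I) = (I² + I²*I) + 0 = (I² + I³) + 0 = I² + I³)
-128 + n(2)*(-119) = -128 + (2²*(1 + 2))*(-119) = -128 + (4*3)*(-119) = -128 + 12*(-119) = -128 - 1428 = -1556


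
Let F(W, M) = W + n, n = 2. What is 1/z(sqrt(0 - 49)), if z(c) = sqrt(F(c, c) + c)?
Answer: sqrt(2)/(2*sqrt(1 + 7*I)) ≈ 0.20089 - 0.17423*I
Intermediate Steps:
F(W, M) = 2 + W (F(W, M) = W + 2 = 2 + W)
z(c) = sqrt(2 + 2*c) (z(c) = sqrt((2 + c) + c) = sqrt(2 + 2*c))
1/z(sqrt(0 - 49)) = 1/(sqrt(2 + 2*sqrt(0 - 49))) = 1/(sqrt(2 + 2*sqrt(-49))) = 1/(sqrt(2 + 2*(7*I))) = 1/(sqrt(2 + 14*I)) = 1/sqrt(2 + 14*I)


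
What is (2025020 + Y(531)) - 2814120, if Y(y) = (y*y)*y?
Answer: 148932191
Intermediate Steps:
Y(y) = y³ (Y(y) = y²*y = y³)
(2025020 + Y(531)) - 2814120 = (2025020 + 531³) - 2814120 = (2025020 + 149721291) - 2814120 = 151746311 - 2814120 = 148932191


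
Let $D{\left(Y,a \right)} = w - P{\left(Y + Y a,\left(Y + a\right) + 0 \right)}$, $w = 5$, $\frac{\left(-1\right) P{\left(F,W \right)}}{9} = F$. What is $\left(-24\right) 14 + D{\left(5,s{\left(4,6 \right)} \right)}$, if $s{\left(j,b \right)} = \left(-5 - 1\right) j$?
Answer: $-1366$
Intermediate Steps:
$P{\left(F,W \right)} = - 9 F$
$s{\left(j,b \right)} = - 6 j$
$D{\left(Y,a \right)} = 5 + 9 Y + 9 Y a$ ($D{\left(Y,a \right)} = 5 - - 9 \left(Y + Y a\right) = 5 - \left(- 9 Y - 9 Y a\right) = 5 + \left(9 Y + 9 Y a\right) = 5 + 9 Y + 9 Y a$)
$\left(-24\right) 14 + D{\left(5,s{\left(4,6 \right)} \right)} = \left(-24\right) 14 + \left(5 + 9 \cdot 5 \left(1 - 24\right)\right) = -336 + \left(5 + 9 \cdot 5 \left(1 - 24\right)\right) = -336 + \left(5 + 9 \cdot 5 \left(-23\right)\right) = -336 + \left(5 - 1035\right) = -336 - 1030 = -1366$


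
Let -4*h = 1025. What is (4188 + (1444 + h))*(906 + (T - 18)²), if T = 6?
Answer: 11289075/2 ≈ 5.6445e+6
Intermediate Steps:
h = -1025/4 (h = -¼*1025 = -1025/4 ≈ -256.25)
(4188 + (1444 + h))*(906 + (T - 18)²) = (4188 + (1444 - 1025/4))*(906 + (6 - 18)²) = (4188 + 4751/4)*(906 + (-12)²) = 21503*(906 + 144)/4 = (21503/4)*1050 = 11289075/2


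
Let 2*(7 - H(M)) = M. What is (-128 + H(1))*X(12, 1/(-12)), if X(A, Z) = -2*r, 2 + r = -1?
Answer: -729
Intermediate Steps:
r = -3 (r = -2 - 1 = -3)
H(M) = 7 - M/2
X(A, Z) = 6 (X(A, Z) = -2*(-3) = 6)
(-128 + H(1))*X(12, 1/(-12)) = (-128 + (7 - ½*1))*6 = (-128 + (7 - ½))*6 = (-128 + 13/2)*6 = -243/2*6 = -729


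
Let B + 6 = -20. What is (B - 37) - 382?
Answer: -445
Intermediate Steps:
B = -26 (B = -6 - 20 = -26)
(B - 37) - 382 = (-26 - 37) - 382 = -63 - 382 = -445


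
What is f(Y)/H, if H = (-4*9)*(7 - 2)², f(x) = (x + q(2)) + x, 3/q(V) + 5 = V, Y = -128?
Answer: 257/900 ≈ 0.28556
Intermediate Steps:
q(V) = 3/(-5 + V)
f(x) = -1 + 2*x (f(x) = (x + 3/(-5 + 2)) + x = (x + 3/(-3)) + x = (x + 3*(-⅓)) + x = (x - 1) + x = (-1 + x) + x = -1 + 2*x)
H = -900 (H = -36*5² = -36*25 = -900)
f(Y)/H = (-1 + 2*(-128))/(-900) = (-1 - 256)*(-1/900) = -257*(-1/900) = 257/900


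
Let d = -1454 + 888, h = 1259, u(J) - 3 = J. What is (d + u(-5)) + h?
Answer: 691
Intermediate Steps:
u(J) = 3 + J
d = -566
(d + u(-5)) + h = (-566 + (3 - 5)) + 1259 = (-566 - 2) + 1259 = -568 + 1259 = 691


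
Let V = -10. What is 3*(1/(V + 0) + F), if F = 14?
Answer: 417/10 ≈ 41.700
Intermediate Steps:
3*(1/(V + 0) + F) = 3*(1/(-10 + 0) + 14) = 3*(1/(-10) + 14) = 3*(-⅒ + 14) = 3*(139/10) = 417/10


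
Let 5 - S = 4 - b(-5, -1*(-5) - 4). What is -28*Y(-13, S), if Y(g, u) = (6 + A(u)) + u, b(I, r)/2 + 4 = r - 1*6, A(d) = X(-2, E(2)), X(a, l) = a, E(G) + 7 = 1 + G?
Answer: 364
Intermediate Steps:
E(G) = -6 + G (E(G) = -7 + (1 + G) = -6 + G)
A(d) = -2
b(I, r) = -20 + 2*r (b(I, r) = -8 + 2*(r - 1*6) = -8 + 2*(r - 6) = -8 + 2*(-6 + r) = -8 + (-12 + 2*r) = -20 + 2*r)
S = -17 (S = 5 - (4 - (-20 + 2*(-1*(-5) - 4))) = 5 - (4 - (-20 + 2*(5 - 4))) = 5 - (4 - (-20 + 2*1)) = 5 - (4 - (-20 + 2)) = 5 - (4 - 1*(-18)) = 5 - (4 + 18) = 5 - 1*22 = 5 - 22 = -17)
Y(g, u) = 4 + u (Y(g, u) = (6 - 2) + u = 4 + u)
-28*Y(-13, S) = -28*(4 - 17) = -28*(-13) = 364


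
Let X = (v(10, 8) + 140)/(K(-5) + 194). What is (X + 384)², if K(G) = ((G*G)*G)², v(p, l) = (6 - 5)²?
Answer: 4100134964641/27804529 ≈ 1.4746e+5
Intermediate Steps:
v(p, l) = 1 (v(p, l) = 1² = 1)
K(G) = G⁶ (K(G) = (G²*G)² = (G³)² = G⁶)
X = 47/5273 (X = (1 + 140)/((-5)⁶ + 194) = 141/(15625 + 194) = 141/15819 = 141*(1/15819) = 47/5273 ≈ 0.0089133)
(X + 384)² = (47/5273 + 384)² = (2024879/5273)² = 4100134964641/27804529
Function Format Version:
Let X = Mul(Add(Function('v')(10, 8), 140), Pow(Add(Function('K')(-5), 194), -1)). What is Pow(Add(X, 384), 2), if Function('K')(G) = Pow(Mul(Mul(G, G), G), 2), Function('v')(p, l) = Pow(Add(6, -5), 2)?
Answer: Rational(4100134964641, 27804529) ≈ 1.4746e+5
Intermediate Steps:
Function('v')(p, l) = 1 (Function('v')(p, l) = Pow(1, 2) = 1)
Function('K')(G) = Pow(G, 6) (Function('K')(G) = Pow(Mul(Pow(G, 2), G), 2) = Pow(Pow(G, 3), 2) = Pow(G, 6))
X = Rational(47, 5273) (X = Mul(Add(1, 140), Pow(Add(Pow(-5, 6), 194), -1)) = Mul(141, Pow(Add(15625, 194), -1)) = Mul(141, Pow(15819, -1)) = Mul(141, Rational(1, 15819)) = Rational(47, 5273) ≈ 0.0089133)
Pow(Add(X, 384), 2) = Pow(Add(Rational(47, 5273), 384), 2) = Pow(Rational(2024879, 5273), 2) = Rational(4100134964641, 27804529)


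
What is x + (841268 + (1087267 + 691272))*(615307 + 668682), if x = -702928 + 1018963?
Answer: 3363803686158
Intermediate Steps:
x = 316035
x + (841268 + (1087267 + 691272))*(615307 + 668682) = 316035 + (841268 + (1087267 + 691272))*(615307 + 668682) = 316035 + (841268 + 1778539)*1283989 = 316035 + 2619807*1283989 = 316035 + 3363803370123 = 3363803686158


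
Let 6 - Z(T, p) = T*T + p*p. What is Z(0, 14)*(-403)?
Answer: 76570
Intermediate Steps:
Z(T, p) = 6 - T² - p² (Z(T, p) = 6 - (T*T + p*p) = 6 - (T² + p²) = 6 + (-T² - p²) = 6 - T² - p²)
Z(0, 14)*(-403) = (6 - 1*0² - 1*14²)*(-403) = (6 - 1*0 - 1*196)*(-403) = (6 + 0 - 196)*(-403) = -190*(-403) = 76570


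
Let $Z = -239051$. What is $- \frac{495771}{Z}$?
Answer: $\frac{495771}{239051} \approx 2.0739$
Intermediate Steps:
$- \frac{495771}{Z} = - \frac{495771}{-239051} = \left(-495771\right) \left(- \frac{1}{239051}\right) = \frac{495771}{239051}$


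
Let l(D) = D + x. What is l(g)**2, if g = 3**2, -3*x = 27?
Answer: 0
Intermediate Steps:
x = -9 (x = -1/3*27 = -9)
g = 9
l(D) = -9 + D (l(D) = D - 9 = -9 + D)
l(g)**2 = (-9 + 9)**2 = 0**2 = 0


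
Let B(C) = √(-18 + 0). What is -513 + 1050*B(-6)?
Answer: -513 + 3150*I*√2 ≈ -513.0 + 4454.8*I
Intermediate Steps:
B(C) = 3*I*√2 (B(C) = √(-18) = 3*I*√2)
-513 + 1050*B(-6) = -513 + 1050*(3*I*√2) = -513 + 3150*I*√2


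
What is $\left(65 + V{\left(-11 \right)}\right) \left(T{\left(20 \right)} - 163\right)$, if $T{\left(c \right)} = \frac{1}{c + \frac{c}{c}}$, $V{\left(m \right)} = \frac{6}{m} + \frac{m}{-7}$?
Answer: $- \frac{17397448}{1617} \approx -10759.0$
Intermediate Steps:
$V{\left(m \right)} = \frac{6}{m} - \frac{m}{7}$ ($V{\left(m \right)} = \frac{6}{m} + m \left(- \frac{1}{7}\right) = \frac{6}{m} - \frac{m}{7}$)
$T{\left(c \right)} = \frac{1}{1 + c}$ ($T{\left(c \right)} = \frac{1}{c + 1} = \frac{1}{1 + c}$)
$\left(65 + V{\left(-11 \right)}\right) \left(T{\left(20 \right)} - 163\right) = \left(65 + \left(\frac{6}{-11} - - \frac{11}{7}\right)\right) \left(\frac{1}{1 + 20} - 163\right) = \left(65 + \left(6 \left(- \frac{1}{11}\right) + \frac{11}{7}\right)\right) \left(\frac{1}{21} - 163\right) = \left(65 + \left(- \frac{6}{11} + \frac{11}{7}\right)\right) \left(\frac{1}{21} - 163\right) = \left(65 + \frac{79}{77}\right) \left(- \frac{3422}{21}\right) = \frac{5084}{77} \left(- \frac{3422}{21}\right) = - \frac{17397448}{1617}$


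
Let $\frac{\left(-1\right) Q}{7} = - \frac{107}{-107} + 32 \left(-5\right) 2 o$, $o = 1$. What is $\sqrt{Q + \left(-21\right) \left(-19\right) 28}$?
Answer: $\sqrt{13405} \approx 115.78$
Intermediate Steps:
$Q = 2233$ ($Q = - 7 \left(- \frac{107}{-107} + 32 \left(-5\right) 2 \cdot 1\right) = - 7 \left(\left(-107\right) \left(- \frac{1}{107}\right) + 32 \left(\left(-10\right) 1\right)\right) = - 7 \left(1 + 32 \left(-10\right)\right) = - 7 \left(1 - 320\right) = \left(-7\right) \left(-319\right) = 2233$)
$\sqrt{Q + \left(-21\right) \left(-19\right) 28} = \sqrt{2233 + \left(-21\right) \left(-19\right) 28} = \sqrt{2233 + 399 \cdot 28} = \sqrt{2233 + 11172} = \sqrt{13405}$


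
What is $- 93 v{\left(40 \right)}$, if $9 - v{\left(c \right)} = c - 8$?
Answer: $2139$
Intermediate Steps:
$v{\left(c \right)} = 17 - c$ ($v{\left(c \right)} = 9 - \left(c - 8\right) = 9 - \left(-8 + c\right) = 17 - c$)
$- 93 v{\left(40 \right)} = - 93 \left(17 - 40\right) = \left(-93\right) \left(-23\right) = 2139$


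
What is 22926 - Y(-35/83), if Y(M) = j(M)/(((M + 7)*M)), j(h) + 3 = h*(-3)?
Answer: 73017318/3185 ≈ 22925.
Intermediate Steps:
j(h) = -3 - 3*h (j(h) = -3 + h*(-3) = -3 - 3*h)
Y(M) = (-3 - 3*M)/(M*(7 + M)) (Y(M) = (-3 - 3*M)/(((M + 7)*M)) = (-3 - 3*M)/(((7 + M)*M)) = (-3 - 3*M)/((M*(7 + M))) = (-3 - 3*M)*(1/(M*(7 + M))) = (-3 - 3*M)/(M*(7 + M)))
22926 - Y(-35/83) = 22926 - 3*(-1 - (-35)/83)/(((-35/83))*(7 - 35/83)) = 22926 - 3*(-1 - (-35)/83)/(((-35*1/83))*(7 - 35*1/83)) = 22926 - 3*(-1 - 1*(-35/83))/((-35/83)*(7 - 35/83)) = 22926 - 3*(-83)*(-1 + 35/83)/(35*546/83) = 22926 - 3*(-83)*83*(-48)/(35*546*83) = 22926 - 1*1992/3185 = 22926 - 1992/3185 = 73017318/3185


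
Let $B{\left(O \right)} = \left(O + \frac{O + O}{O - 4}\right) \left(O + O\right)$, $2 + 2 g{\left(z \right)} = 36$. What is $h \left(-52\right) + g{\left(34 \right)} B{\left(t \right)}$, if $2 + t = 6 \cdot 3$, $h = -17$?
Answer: $\frac{33116}{3} \approx 11039.0$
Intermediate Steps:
$g{\left(z \right)} = 17$ ($g{\left(z \right)} = -1 + \frac{1}{2} \cdot 36 = -1 + 18 = 17$)
$t = 16$ ($t = -2 + 6 \cdot 3 = -2 + 18 = 16$)
$B{\left(O \right)} = 2 O \left(O + \frac{2 O}{-4 + O}\right)$ ($B{\left(O \right)} = \left(O + \frac{2 O}{-4 + O}\right) 2 O = 2 O \left(O + \frac{2 O}{-4 + O}\right)$)
$h \left(-52\right) + g{\left(34 \right)} B{\left(t \right)} = \left(-17\right) \left(-52\right) + 17 \frac{2 \cdot 16^{2} \left(-2 + 16\right)}{-4 + 16} = 884 + 17 \cdot 2 \cdot 256 \cdot \frac{1}{12} \cdot 14 = 884 + 17 \cdot \frac{1792}{3} = 884 + \frac{30464}{3} = \frac{33116}{3}$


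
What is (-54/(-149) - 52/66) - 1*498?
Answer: -2450758/4917 ≈ -498.43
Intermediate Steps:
(-54/(-149) - 52/66) - 1*498 = (-54*(-1/149) - 52*1/66) - 498 = (54/149 - 26/33) - 498 = -2092/4917 - 498 = -2450758/4917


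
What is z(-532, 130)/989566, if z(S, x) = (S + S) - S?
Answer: -266/494783 ≈ -0.00053761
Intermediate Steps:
z(S, x) = S (z(S, x) = 2*S - S = S)
z(-532, 130)/989566 = -532/989566 = -532*1/989566 = -266/494783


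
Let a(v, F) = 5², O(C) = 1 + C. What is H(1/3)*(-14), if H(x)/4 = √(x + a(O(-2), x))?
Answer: -112*√57/3 ≈ -281.86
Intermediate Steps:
a(v, F) = 25
H(x) = 4*√(25 + x) (H(x) = 4*√(x + 25) = 4*√(25 + x))
H(1/3)*(-14) = (4*√(25 + 1/3))*(-14) = (4*√(25 + ⅓))*(-14) = (4*√(76/3))*(-14) = (4*(2*√57/3))*(-14) = (8*√57/3)*(-14) = -112*√57/3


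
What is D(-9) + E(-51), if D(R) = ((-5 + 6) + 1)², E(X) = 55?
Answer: 59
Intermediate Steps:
D(R) = 4 (D(R) = (1 + 1)² = 2² = 4)
D(-9) + E(-51) = 4 + 55 = 59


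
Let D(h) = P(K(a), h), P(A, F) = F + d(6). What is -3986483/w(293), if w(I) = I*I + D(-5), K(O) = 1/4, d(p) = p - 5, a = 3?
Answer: -3986483/85845 ≈ -46.438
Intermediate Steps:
d(p) = -5 + p
K(O) = 1/4
P(A, F) = 1 + F (P(A, F) = F + (-5 + 6) = F + 1 = 1 + F)
D(h) = 1 + h
w(I) = -4 + I**2 (w(I) = I*I + (1 - 5) = I**2 - 4 = -4 + I**2)
-3986483/w(293) = -3986483/(-4 + 293**2) = -3986483/(-4 + 85849) = -3986483/85845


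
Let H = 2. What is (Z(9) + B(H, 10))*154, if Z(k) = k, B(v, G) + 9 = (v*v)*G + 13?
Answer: 8162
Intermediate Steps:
B(v, G) = 4 + G*v² (B(v, G) = -9 + ((v*v)*G + 13) = -9 + (v²*G + 13) = -9 + (G*v² + 13) = -9 + (13 + G*v²) = 4 + G*v²)
(Z(9) + B(H, 10))*154 = (9 + (4 + 10*2²))*154 = (9 + (4 + 10*4))*154 = (9 + (4 + 40))*154 = (9 + 44)*154 = 53*154 = 8162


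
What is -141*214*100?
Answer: -3017400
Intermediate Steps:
-141*214*100 = -30174*100 = -3017400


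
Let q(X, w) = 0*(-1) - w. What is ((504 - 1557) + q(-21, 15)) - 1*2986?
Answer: -4054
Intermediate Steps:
q(X, w) = -w (q(X, w) = 0 - w = -w)
((504 - 1557) + q(-21, 15)) - 1*2986 = ((504 - 1557) - 1*15) - 1*2986 = (-1053 - 15) - 2986 = -1068 - 2986 = -4054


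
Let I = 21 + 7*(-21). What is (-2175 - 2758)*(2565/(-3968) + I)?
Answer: 2478995289/3968 ≈ 6.2475e+5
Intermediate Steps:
I = -126 (I = 21 - 147 = -126)
(-2175 - 2758)*(2565/(-3968) + I) = (-2175 - 2758)*(2565/(-3968) - 126) = -4933*(2565*(-1/3968) - 126) = -4933*(-2565/3968 - 126) = -4933*(-502533/3968) = 2478995289/3968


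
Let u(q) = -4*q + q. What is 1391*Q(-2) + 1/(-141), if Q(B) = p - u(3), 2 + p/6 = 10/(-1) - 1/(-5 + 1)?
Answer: -24124115/282 ≈ -85547.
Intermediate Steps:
u(q) = -3*q
p = -141/2 (p = -12 + 6*(10/(-1) - 1/(-5 + 1)) = -12 + 6*(10*(-1) - 1/(-4)) = -12 + 6*(-10 - 1*(-1/4)) = -12 + 6*(-10 + 1/4) = -12 + 6*(-39/4) = -12 - 117/2 = -141/2 ≈ -70.500)
Q(B) = -123/2 (Q(B) = -141/2 - (-3)*3 = -141/2 - 1*(-9) = -141/2 + 9 = -123/2)
1391*Q(-2) + 1/(-141) = 1391*(-123/2) + 1/(-141) = -171093/2 - 1/141 = -24124115/282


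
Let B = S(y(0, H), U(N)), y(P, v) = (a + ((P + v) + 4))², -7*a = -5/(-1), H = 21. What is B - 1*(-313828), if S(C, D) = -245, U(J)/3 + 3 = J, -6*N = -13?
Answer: 313583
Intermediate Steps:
N = 13/6 (N = -⅙*(-13) = 13/6 ≈ 2.1667)
U(J) = -9 + 3*J
a = -5/7 (a = -(-5)/(7*(-1)) = -(-5)*(-1)/7 = -⅐*5 = -5/7 ≈ -0.71429)
y(P, v) = (23/7 + P + v)² (y(P, v) = (-5/7 + ((P + v) + 4))² = (-5/7 + (4 + P + v))² = (23/7 + P + v)²)
B = -245
B - 1*(-313828) = -245 - 1*(-313828) = -245 + 313828 = 313583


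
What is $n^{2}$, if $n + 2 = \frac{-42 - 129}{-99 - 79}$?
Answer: $\frac{34225}{31684} \approx 1.0802$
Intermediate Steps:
$n = - \frac{185}{178}$ ($n = -2 + \frac{-42 - 129}{-99 - 79} = -2 - \frac{171}{-178} = -2 - - \frac{171}{178} = -2 + \frac{171}{178} = - \frac{185}{178} \approx -1.0393$)
$n^{2} = \left(- \frac{185}{178}\right)^{2} = \frac{34225}{31684}$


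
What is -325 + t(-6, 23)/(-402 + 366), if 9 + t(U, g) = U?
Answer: -3895/12 ≈ -324.58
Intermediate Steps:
t(U, g) = -9 + U
-325 + t(-6, 23)/(-402 + 366) = -325 + (-9 - 6)/(-402 + 366) = -325 - 15/(-36) = -325 - 15*(-1/36) = -325 + 5/12 = -3895/12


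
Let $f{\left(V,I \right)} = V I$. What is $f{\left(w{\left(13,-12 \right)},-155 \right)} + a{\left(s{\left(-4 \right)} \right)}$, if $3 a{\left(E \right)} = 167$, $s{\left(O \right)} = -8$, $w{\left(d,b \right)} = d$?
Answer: $- \frac{5878}{3} \approx -1959.3$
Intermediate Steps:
$f{\left(V,I \right)} = I V$
$a{\left(E \right)} = \frac{167}{3}$ ($a{\left(E \right)} = \frac{1}{3} \cdot 167 = \frac{167}{3}$)
$f{\left(w{\left(13,-12 \right)},-155 \right)} + a{\left(s{\left(-4 \right)} \right)} = \left(-155\right) 13 + \frac{167}{3} = -2015 + \frac{167}{3} = - \frac{5878}{3}$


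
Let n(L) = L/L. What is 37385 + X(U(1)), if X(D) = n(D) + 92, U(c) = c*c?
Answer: 37478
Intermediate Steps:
n(L) = 1
U(c) = c²
X(D) = 93 (X(D) = 1 + 92 = 93)
37385 + X(U(1)) = 37385 + 93 = 37478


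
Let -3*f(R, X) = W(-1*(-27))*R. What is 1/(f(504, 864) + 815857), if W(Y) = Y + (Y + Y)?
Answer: 1/802249 ≈ 1.2465e-6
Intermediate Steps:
W(Y) = 3*Y (W(Y) = Y + 2*Y = 3*Y)
f(R, X) = -27*R (f(R, X) = -3*(-1*(-27))*R/3 = -3*27*R/3 = -27*R)
1/(f(504, 864) + 815857) = 1/(-27*504 + 815857) = 1/(-13608 + 815857) = 1/802249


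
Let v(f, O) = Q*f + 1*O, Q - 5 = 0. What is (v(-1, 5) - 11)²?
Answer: 121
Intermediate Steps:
Q = 5 (Q = 5 + 0 = 5)
v(f, O) = O + 5*f (v(f, O) = 5*f + 1*O = 5*f + O = O + 5*f)
(v(-1, 5) - 11)² = ((5 + 5*(-1)) - 11)² = ((5 - 5) - 11)² = (0 - 11)² = (-11)² = 121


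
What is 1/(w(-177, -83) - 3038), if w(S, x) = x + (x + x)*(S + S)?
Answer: 1/55643 ≈ 1.7972e-5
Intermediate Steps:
w(S, x) = x + 4*S*x (w(S, x) = x + (2*x)*(2*S) = x + 4*S*x)
1/(w(-177, -83) - 3038) = 1/(-83*(1 + 4*(-177)) - 3038) = 1/(-83*(1 - 708) - 3038) = 1/(-83*(-707) - 3038) = 1/(58681 - 3038) = 1/55643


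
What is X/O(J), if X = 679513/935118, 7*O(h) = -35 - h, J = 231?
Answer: -679513/35534484 ≈ -0.019123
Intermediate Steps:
O(h) = -5 - h/7 (O(h) = (-35 - h)/7 = -5 - h/7)
X = 679513/935118 (X = 679513*(1/935118) = 679513/935118 ≈ 0.72666)
X/O(J) = 679513/(935118*(-5 - ⅐*231)) = 679513/(935118*(-5 - 33)) = (679513/935118)/(-38) = (679513/935118)*(-1/38) = -679513/35534484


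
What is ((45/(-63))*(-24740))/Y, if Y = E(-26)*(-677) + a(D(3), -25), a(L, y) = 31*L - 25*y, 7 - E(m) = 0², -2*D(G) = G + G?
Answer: -123700/29449 ≈ -4.2005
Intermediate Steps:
D(G) = -G (D(G) = -(G + G)/2 = -G)
E(m) = 7 (E(m) = 7 - 1*0² = 7 - 1*0 = 7 + 0 = 7)
a(L, y) = -25*y + 31*L
Y = -4207 (Y = 7*(-677) + (-25*(-25) + 31*(-1*3)) = -4739 + (625 + 31*(-3)) = -4739 + (625 - 93) = -4739 + 532 = -4207)
((45/(-63))*(-24740))/Y = ((45/(-63))*(-24740))/(-4207) = ((45*(-1/63))*(-24740))*(-1/4207) = -5/7*(-24740)*(-1/4207) = (123700/7)*(-1/4207) = -123700/29449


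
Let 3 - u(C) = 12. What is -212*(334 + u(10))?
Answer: -68900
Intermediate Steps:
u(C) = -9 (u(C) = 3 - 1*12 = 3 - 12 = -9)
-212*(334 + u(10)) = -212*(334 - 9) = -212*325 = -68900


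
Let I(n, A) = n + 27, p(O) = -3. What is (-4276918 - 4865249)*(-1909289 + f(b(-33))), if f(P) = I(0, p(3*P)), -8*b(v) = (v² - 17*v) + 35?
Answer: 17454792050754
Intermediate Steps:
I(n, A) = 27 + n
b(v) = -35/8 - v²/8 + 17*v/8 (b(v) = -((v² - 17*v) + 35)/8 = -(35 + v² - 17*v)/8 = -35/8 - v²/8 + 17*v/8)
f(P) = 27 (f(P) = 27 + 0 = 27)
(-4276918 - 4865249)*(-1909289 + f(b(-33))) = (-4276918 - 4865249)*(-1909289 + 27) = -9142167*(-1909262) = 17454792050754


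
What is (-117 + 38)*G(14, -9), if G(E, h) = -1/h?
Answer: -79/9 ≈ -8.7778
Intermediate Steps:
(-117 + 38)*G(14, -9) = (-117 + 38)*(-1/(-9)) = -(-79)*(-1)/9 = -79*1/9 = -79/9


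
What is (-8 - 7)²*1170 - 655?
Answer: 262595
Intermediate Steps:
(-8 - 7)²*1170 - 655 = (-15)²*1170 - 655 = 225*1170 - 655 = 263250 - 655 = 262595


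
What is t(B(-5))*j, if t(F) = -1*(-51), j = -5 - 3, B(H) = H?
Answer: -408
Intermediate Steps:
j = -8
t(F) = 51
t(B(-5))*j = 51*(-8) = -408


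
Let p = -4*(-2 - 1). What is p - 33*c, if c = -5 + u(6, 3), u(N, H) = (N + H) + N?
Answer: -318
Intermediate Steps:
u(N, H) = H + 2*N (u(N, H) = (H + N) + N = H + 2*N)
c = 10 (c = -5 + (3 + 2*6) = -5 + (3 + 12) = -5 + 15 = 10)
p = 12 (p = -4*(-3) = 12)
p - 33*c = 12 - 33*10 = 12 - 330 = -318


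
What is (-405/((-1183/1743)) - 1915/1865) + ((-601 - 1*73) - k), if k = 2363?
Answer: -153892911/63037 ≈ -2441.3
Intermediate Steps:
(-405/((-1183/1743)) - 1915/1865) + ((-601 - 1*73) - k) = (-405/((-1183/1743)) - 1915/1865) + ((-601 - 1*73) - 1*2363) = (-405/((-1183*1/1743)) - 1915*1/1865) + ((-601 - 73) - 2363) = (-405/(-169/249) - 383/373) + (-674 - 2363) = (-405*(-249/169) - 383/373) - 3037 = (100845/169 - 383/373) - 3037 = 37550458/63037 - 3037 = -153892911/63037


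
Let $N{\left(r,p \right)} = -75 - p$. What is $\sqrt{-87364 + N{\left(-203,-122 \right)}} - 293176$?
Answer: $-293176 + i \sqrt{87317} \approx -2.9318 \cdot 10^{5} + 295.49 i$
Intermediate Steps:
$\sqrt{-87364 + N{\left(-203,-122 \right)}} - 293176 = \sqrt{-87364 - -47} - 293176 = \sqrt{-87364 + \left(-75 + 122\right)} - 293176 = \sqrt{-87364 + 47} - 293176 = \sqrt{-87317} - 293176 = i \sqrt{87317} - 293176 = -293176 + i \sqrt{87317}$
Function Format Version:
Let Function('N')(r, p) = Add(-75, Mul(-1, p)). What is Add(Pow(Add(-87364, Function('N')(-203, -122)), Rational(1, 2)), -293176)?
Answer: Add(-293176, Mul(I, Pow(87317, Rational(1, 2)))) ≈ Add(-2.9318e+5, Mul(295.49, I))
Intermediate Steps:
Add(Pow(Add(-87364, Function('N')(-203, -122)), Rational(1, 2)), -293176) = Add(Pow(Add(-87364, Add(-75, Mul(-1, -122))), Rational(1, 2)), -293176) = Add(Pow(Add(-87364, Add(-75, 122)), Rational(1, 2)), -293176) = Add(Pow(Add(-87364, 47), Rational(1, 2)), -293176) = Add(Pow(-87317, Rational(1, 2)), -293176) = Add(Mul(I, Pow(87317, Rational(1, 2))), -293176) = Add(-293176, Mul(I, Pow(87317, Rational(1, 2))))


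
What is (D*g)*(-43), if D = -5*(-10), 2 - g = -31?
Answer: -70950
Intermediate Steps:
g = 33 (g = 2 - 1*(-31) = 2 + 31 = 33)
D = 50
(D*g)*(-43) = (50*33)*(-43) = 1650*(-43) = -70950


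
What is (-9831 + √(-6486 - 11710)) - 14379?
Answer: -24210 + 2*I*√4549 ≈ -24210.0 + 134.89*I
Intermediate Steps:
(-9831 + √(-6486 - 11710)) - 14379 = (-9831 + √(-18196)) - 14379 = (-9831 + 2*I*√4549) - 14379 = -24210 + 2*I*√4549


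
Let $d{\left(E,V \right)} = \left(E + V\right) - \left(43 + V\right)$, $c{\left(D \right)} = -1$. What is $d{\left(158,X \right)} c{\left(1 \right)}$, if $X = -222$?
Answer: $-115$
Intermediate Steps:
$d{\left(E,V \right)} = -43 + E$
$d{\left(158,X \right)} c{\left(1 \right)} = \left(-43 + 158\right) \left(-1\right) = 115 \left(-1\right) = -115$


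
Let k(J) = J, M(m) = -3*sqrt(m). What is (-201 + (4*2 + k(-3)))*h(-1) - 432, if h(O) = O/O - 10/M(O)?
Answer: -628 + 1960*I/3 ≈ -628.0 + 653.33*I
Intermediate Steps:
h(O) = 1 + 10/(3*sqrt(O)) (h(O) = O/O - 10*(-1/(3*sqrt(O))) = 1 - (-10)/(3*sqrt(O)) = 1 + 10/(3*sqrt(O)))
(-201 + (4*2 + k(-3)))*h(-1) - 432 = (-201 + (4*2 - 3))*(1 + 10/(3*sqrt(-1))) - 432 = (-201 + (8 - 3))*(1 + 10*(-I)/3) - 432 = (-201 + 5)*(1 - 10*I/3) - 432 = -196*(1 - 10*I/3) - 432 = (-196 + 1960*I/3) - 432 = -628 + 1960*I/3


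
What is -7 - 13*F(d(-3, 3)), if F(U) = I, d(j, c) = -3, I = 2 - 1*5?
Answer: 32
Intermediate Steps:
I = -3 (I = 2 - 5 = -3)
F(U) = -3
-7 - 13*F(d(-3, 3)) = -7 - 13*(-3) = -7 + 39 = 32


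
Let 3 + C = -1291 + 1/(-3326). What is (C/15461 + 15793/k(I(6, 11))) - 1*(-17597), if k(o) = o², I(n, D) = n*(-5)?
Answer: 407607130931549/23140478700 ≈ 17614.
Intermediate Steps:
C = -4303845/3326 (C = -3 + (-1291 + 1/(-3326)) = -3 + (-1291 - 1/3326) = -3 - 4293867/3326 = -4303845/3326 ≈ -1294.0)
I(n, D) = -5*n
(C/15461 + 15793/k(I(6, 11))) - 1*(-17597) = (-4303845/3326/15461 + 15793/((-5*6)²)) - 1*(-17597) = (-4303845/3326*1/15461 + 15793/((-30)²)) + 17597 = (-4303845/51423286 + 15793/900) + 17597 = 404127247649/23140478700 + 17597 = 407607130931549/23140478700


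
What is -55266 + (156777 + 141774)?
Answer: 243285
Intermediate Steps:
-55266 + (156777 + 141774) = -55266 + 298551 = 243285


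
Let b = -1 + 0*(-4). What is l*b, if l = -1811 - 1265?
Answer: 3076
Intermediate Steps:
b = -1 (b = -1 + 0 = -1)
l = -3076
l*b = -3076*(-1) = 3076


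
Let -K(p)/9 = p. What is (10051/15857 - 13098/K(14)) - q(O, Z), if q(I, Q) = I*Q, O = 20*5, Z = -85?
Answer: 2865301402/332997 ≈ 8604.6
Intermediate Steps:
K(p) = -9*p
O = 100
(10051/15857 - 13098/K(14)) - q(O, Z) = (10051/15857 - 13098/((-9*14))) - 100*(-85) = (10051*(1/15857) - 13098/(-126)) - 1*(-8500) = (10051/15857 - 13098*(-1/126)) + 8500 = (10051/15857 + 2183/21) + 8500 = 34826902/332997 + 8500 = 2865301402/332997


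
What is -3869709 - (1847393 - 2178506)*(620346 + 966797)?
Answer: 525519810450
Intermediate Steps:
-3869709 - (1847393 - 2178506)*(620346 + 966797) = -3869709 - (-331113)*1587143 = -3869709 - 1*(-525523680159) = -3869709 + 525523680159 = 525519810450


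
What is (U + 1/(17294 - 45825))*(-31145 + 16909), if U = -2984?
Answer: 1212003285180/28531 ≈ 4.2480e+7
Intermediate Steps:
(U + 1/(17294 - 45825))*(-31145 + 16909) = (-2984 + 1/(17294 - 45825))*(-31145 + 16909) = (-2984 + 1/(-28531))*(-14236) = (-2984 - 1/28531)*(-14236) = -85136505/28531*(-14236) = 1212003285180/28531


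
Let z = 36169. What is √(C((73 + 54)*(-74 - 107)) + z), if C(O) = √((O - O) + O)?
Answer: √(36169 + I*√22987) ≈ 190.18 + 0.3986*I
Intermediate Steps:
C(O) = √O (C(O) = √(0 + O) = √O)
√(C((73 + 54)*(-74 - 107)) + z) = √(√((73 + 54)*(-74 - 107)) + 36169) = √(√(127*(-181)) + 36169) = √(√(-22987) + 36169) = √(I*√22987 + 36169) = √(36169 + I*√22987)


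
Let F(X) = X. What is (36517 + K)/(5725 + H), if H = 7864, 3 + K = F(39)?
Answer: 36553/13589 ≈ 2.6899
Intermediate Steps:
K = 36 (K = -3 + 39 = 36)
(36517 + K)/(5725 + H) = (36517 + 36)/(5725 + 7864) = 36553/13589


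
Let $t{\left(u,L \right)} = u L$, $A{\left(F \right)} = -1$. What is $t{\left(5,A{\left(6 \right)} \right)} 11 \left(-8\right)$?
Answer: $440$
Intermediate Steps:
$t{\left(u,L \right)} = L u$
$t{\left(5,A{\left(6 \right)} \right)} 11 \left(-8\right) = \left(-1\right) 5 \cdot 11 \left(-8\right) = \left(-5\right) 11 \left(-8\right) = \left(-55\right) \left(-8\right) = 440$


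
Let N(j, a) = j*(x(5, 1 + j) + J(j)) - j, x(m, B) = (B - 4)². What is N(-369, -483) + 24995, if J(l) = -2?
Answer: -51037594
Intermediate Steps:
x(m, B) = (-4 + B)²
N(j, a) = -j + j*(-2 + (-3 + j)²) (N(j, a) = j*((-4 + (1 + j))² - 2) - j = j*((-3 + j)² - 2) - j = j*(-2 + (-3 + j)²) - j = -j + j*(-2 + (-3 + j)²))
N(-369, -483) + 24995 = -369*(-3 + (-3 - 369)²) + 24995 = -369*(-3 + (-372)²) + 24995 = -369*(-3 + 138384) + 24995 = -369*138381 + 24995 = -51062589 + 24995 = -51037594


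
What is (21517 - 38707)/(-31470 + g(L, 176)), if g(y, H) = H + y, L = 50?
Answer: 8595/15622 ≈ 0.55019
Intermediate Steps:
(21517 - 38707)/(-31470 + g(L, 176)) = (21517 - 38707)/(-31470 + (176 + 50)) = -17190/(-31470 + 226) = -17190/(-31244) = -17190*(-1/31244) = 8595/15622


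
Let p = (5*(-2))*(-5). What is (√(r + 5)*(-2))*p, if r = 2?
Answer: -100*√7 ≈ -264.58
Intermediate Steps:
p = 50 (p = -10*(-5) = 50)
(√(r + 5)*(-2))*p = (√(2 + 5)*(-2))*50 = (√7*(-2))*50 = -2*√7*50 = -100*√7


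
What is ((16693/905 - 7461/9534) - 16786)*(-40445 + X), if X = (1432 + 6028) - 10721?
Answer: 1053910031335213/1438045 ≈ 7.3288e+8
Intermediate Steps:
X = -3261 (X = 7460 - 10721 = -3261)
((16693/905 - 7461/9534) - 16786)*(-40445 + X) = ((16693/905 - 7461/9534) - 16786)*(-40445 - 3261) = ((16693*(1/905) - 7461*1/9534) - 16786)*(-43706) = ((16693/905 - 2487/3178) - 16786)*(-43706) = (50799619/2876090 - 16786)*(-43706) = -48227247121/2876090*(-43706) = 1053910031335213/1438045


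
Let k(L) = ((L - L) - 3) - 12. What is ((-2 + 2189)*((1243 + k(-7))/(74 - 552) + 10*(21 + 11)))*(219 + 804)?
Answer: 169735077666/239 ≈ 7.1019e+8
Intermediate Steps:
k(L) = -15 (k(L) = (0 - 3) - 12 = -3 - 12 = -15)
((-2 + 2189)*((1243 + k(-7))/(74 - 552) + 10*(21 + 11)))*(219 + 804) = ((-2 + 2189)*((1243 - 15)/(74 - 552) + 10*(21 + 11)))*(219 + 804) = (2187*(1228/(-478) + 10*32))*1023 = (2187*(1228*(-1/478) + 320))*1023 = (2187*(-614/239 + 320))*1023 = (2187*(75866/239))*1023 = (165918942/239)*1023 = 169735077666/239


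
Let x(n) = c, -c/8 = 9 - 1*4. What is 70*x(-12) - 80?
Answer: -2880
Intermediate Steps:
c = -40 (c = -8*(9 - 1*4) = -8*(9 - 4) = -8*5 = -40)
x(n) = -40
70*x(-12) - 80 = 70*(-40) - 80 = -2800 - 80 = -2880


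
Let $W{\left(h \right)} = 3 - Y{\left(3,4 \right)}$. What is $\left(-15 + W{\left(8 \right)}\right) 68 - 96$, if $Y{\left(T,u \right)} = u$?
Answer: $-1184$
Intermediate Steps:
$W{\left(h \right)} = -1$ ($W{\left(h \right)} = 3 - 4 = -1$)
$\left(-15 + W{\left(8 \right)}\right) 68 - 96 = \left(-15 - 1\right) 68 - 96 = \left(-16\right) 68 - 96 = -1088 - 96 = -1184$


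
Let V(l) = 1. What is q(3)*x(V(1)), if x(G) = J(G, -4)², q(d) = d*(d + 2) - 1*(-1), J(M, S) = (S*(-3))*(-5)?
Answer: 57600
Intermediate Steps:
J(M, S) = 15*S (J(M, S) = -3*S*(-5) = 15*S)
q(d) = 1 + d*(2 + d) (q(d) = d*(2 + d) + 1 = 1 + d*(2 + d))
x(G) = 3600 (x(G) = (15*(-4))² = (-60)² = 3600)
q(3)*x(V(1)) = (1 + 3² + 2*3)*3600 = (1 + 9 + 6)*3600 = 16*3600 = 57600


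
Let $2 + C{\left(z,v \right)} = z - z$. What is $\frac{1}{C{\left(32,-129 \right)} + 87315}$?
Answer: $\frac{1}{87313} \approx 1.1453 \cdot 10^{-5}$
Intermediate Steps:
$C{\left(z,v \right)} = -2$ ($C{\left(z,v \right)} = -2 + \left(z - z\right) = -2 + 0 = -2$)
$\frac{1}{C{\left(32,-129 \right)} + 87315} = \frac{1}{-2 + 87315} = \frac{1}{87313}$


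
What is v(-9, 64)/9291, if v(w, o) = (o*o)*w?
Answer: -12288/3097 ≈ -3.9677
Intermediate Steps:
v(w, o) = w*o² (v(w, o) = o²*w = w*o²)
v(-9, 64)/9291 = -9*64²/9291 = -9*4096*(1/9291) = -36864*1/9291 = -12288/3097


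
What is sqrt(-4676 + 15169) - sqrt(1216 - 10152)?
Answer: sqrt(10493) - 2*I*sqrt(2234) ≈ 102.44 - 94.53*I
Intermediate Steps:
sqrt(-4676 + 15169) - sqrt(1216 - 10152) = sqrt(10493) - sqrt(-8936) = sqrt(10493) - 2*I*sqrt(2234)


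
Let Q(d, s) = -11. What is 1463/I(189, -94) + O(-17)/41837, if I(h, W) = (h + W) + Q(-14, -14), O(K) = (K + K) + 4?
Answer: 8743573/502044 ≈ 17.416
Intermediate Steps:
O(K) = 4 + 2*K (O(K) = 2*K + 4 = 4 + 2*K)
I(h, W) = -11 + W + h (I(h, W) = (h + W) - 11 = (W + h) - 11 = -11 + W + h)
1463/I(189, -94) + O(-17)/41837 = 1463/(-11 - 94 + 189) + (4 + 2*(-17))/41837 = 1463/84 + (4 - 34)*(1/41837) = 1463*(1/84) - 30*1/41837 = 209/12 - 30/41837 = 8743573/502044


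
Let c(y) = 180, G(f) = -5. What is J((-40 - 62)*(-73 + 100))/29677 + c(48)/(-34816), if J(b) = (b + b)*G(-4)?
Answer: 238372695/258308608 ≈ 0.92282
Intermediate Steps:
J(b) = -10*b (J(b) = (b + b)*(-5) = (2*b)*(-5) = -10*b)
J((-40 - 62)*(-73 + 100))/29677 + c(48)/(-34816) = -10*(-40 - 62)*(-73 + 100)/29677 + 180/(-34816) = -(-1020)*27*(1/29677) + 180*(-1/34816) = -10*(-2754)*(1/29677) - 45/8704 = 27540*(1/29677) - 45/8704 = 27540/29677 - 45/8704 = 238372695/258308608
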